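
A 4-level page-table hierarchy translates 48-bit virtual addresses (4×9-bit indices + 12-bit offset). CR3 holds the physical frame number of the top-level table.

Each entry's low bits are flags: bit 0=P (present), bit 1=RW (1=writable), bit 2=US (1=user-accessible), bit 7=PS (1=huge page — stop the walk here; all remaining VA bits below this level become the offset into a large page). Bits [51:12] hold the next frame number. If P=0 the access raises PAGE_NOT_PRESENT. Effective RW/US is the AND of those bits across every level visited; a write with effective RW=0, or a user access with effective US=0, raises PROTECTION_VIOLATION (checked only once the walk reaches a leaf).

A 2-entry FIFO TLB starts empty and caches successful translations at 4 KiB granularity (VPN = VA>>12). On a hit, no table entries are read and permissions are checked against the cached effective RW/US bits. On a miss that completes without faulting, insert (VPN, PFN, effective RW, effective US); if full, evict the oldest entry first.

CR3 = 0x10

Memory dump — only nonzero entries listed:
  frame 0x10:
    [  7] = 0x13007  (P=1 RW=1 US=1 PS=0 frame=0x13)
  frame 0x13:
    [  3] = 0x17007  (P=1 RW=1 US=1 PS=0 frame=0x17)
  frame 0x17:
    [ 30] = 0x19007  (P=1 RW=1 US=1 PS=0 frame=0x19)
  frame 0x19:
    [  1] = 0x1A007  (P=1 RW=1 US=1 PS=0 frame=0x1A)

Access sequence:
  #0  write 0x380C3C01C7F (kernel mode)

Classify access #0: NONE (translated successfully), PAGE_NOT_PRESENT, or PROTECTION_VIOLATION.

Walk each access:
#0 VA=0x380C3C01C7F (w,kernel):
  L0 @0x10[7] → 0x13007  P=1,RW=1,US=1,PS=0
  L1 @0x13[3] → 0x17007  P=1,RW=1,US=1,PS=0
  L2 @0x17[30] → 0x19007  P=1,RW=1,US=1,PS=0
  L3 @0x19[1] → 0x1A007  P=1,RW=1,US=1,PS=0
  ⇒ phys 0x1AC7F  [4 reads]

Access #0 fault: NONE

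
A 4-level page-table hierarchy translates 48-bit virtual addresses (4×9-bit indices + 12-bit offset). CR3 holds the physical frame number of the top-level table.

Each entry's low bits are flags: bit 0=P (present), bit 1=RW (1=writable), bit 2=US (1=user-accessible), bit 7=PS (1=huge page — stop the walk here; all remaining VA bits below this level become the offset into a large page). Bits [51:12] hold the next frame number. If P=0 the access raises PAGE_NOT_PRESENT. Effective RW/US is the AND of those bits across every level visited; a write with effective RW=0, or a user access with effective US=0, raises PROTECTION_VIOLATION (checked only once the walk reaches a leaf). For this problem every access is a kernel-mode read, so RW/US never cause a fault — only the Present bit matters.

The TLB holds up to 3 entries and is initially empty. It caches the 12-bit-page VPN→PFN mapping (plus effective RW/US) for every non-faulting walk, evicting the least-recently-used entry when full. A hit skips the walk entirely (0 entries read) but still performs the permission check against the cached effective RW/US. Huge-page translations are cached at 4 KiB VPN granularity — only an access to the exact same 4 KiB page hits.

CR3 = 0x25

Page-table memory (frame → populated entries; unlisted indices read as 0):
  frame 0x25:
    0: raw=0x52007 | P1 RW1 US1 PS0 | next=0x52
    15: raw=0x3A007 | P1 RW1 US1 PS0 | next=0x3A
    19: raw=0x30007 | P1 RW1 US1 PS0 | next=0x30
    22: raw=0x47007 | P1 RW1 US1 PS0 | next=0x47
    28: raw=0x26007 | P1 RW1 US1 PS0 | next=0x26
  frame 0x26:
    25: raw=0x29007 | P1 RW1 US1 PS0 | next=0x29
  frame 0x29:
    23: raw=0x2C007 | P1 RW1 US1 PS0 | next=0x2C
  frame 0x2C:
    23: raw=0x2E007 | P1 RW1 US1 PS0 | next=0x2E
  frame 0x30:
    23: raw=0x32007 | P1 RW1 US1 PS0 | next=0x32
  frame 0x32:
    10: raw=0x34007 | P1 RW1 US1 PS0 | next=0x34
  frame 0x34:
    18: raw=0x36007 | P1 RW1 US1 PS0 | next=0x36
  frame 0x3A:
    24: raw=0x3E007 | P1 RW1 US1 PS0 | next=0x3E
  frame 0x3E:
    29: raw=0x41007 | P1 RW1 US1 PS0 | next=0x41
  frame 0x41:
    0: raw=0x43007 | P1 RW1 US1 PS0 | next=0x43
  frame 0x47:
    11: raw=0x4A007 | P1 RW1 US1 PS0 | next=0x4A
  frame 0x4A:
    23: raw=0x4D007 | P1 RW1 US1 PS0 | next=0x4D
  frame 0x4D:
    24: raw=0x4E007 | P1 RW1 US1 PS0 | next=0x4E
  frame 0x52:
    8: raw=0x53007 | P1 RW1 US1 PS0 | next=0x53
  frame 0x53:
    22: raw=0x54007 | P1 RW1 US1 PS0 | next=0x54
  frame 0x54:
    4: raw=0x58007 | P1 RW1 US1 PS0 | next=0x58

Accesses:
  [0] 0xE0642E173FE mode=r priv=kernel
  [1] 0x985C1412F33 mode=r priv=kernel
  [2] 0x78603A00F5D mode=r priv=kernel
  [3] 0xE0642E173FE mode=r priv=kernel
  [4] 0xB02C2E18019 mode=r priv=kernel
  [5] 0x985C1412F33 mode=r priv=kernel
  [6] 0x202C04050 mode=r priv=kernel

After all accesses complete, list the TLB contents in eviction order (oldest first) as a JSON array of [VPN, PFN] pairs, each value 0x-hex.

Walk each access:
#0 VA=0xE0642E173FE (r,kernel):
  L0 @0x25[28] → 0x26007  P=1,RW=1,US=1,PS=0
  L1 @0x26[25] → 0x29007  P=1,RW=1,US=1,PS=0
  L2 @0x29[23] → 0x2C007  P=1,RW=1,US=1,PS=0
  L3 @0x2C[23] → 0x2E007  P=1,RW=1,US=1,PS=0
  ✓ 0x2E3FE  — 4 lookups
#1 VA=0x985C1412F33 (r,kernel):
  L0 @0x25[19] → 0x30007  P=1,RW=1,US=1,PS=0
  L1 @0x30[23] → 0x32007  P=1,RW=1,US=1,PS=0
  L2 @0x32[10] → 0x34007  P=1,RW=1,US=1,PS=0
  L3 @0x34[18] → 0x36007  P=1,RW=1,US=1,PS=0
  ✓ 0x36F33  — 4 lookups
#2 VA=0x78603A00F5D (r,kernel):
  L0 @0x25[15] → 0x3A007  P=1,RW=1,US=1,PS=0
  L1 @0x3A[24] → 0x3E007  P=1,RW=1,US=1,PS=0
  L2 @0x3E[29] → 0x41007  P=1,RW=1,US=1,PS=0
  L3 @0x41[0] → 0x43007  P=1,RW=1,US=1,PS=0
  ✓ 0x43F5D  — 4 lookups
#3 VA=0xE0642E173FE (r,kernel):
  TLB hit vpn=0xE0642E17 → PA=0x2E3FE
#4 VA=0xB02C2E18019 (r,kernel):
  L0 @0x25[22] → 0x47007  P=1,RW=1,US=1,PS=0
  L1 @0x47[11] → 0x4A007  P=1,RW=1,US=1,PS=0
  L2 @0x4A[23] → 0x4D007  P=1,RW=1,US=1,PS=0
  L3 @0x4D[24] → 0x4E007  P=1,RW=1,US=1,PS=0
  ✓ 0x4E019  — 4 lookups
#5 VA=0x985C1412F33 (r,kernel):
  L0 @0x25[19] → 0x30007  P=1,RW=1,US=1,PS=0
  L1 @0x30[23] → 0x32007  P=1,RW=1,US=1,PS=0
  L2 @0x32[10] → 0x34007  P=1,RW=1,US=1,PS=0
  L3 @0x34[18] → 0x36007  P=1,RW=1,US=1,PS=0
  ✓ 0x36F33  — 4 lookups
#6 VA=0x202C04050 (r,kernel):
  L0 @0x25[0] → 0x52007  P=1,RW=1,US=1,PS=0
  L1 @0x52[8] → 0x53007  P=1,RW=1,US=1,PS=0
  L2 @0x53[22] → 0x54007  P=1,RW=1,US=1,PS=0
  L3 @0x54[4] → 0x58007  P=1,RW=1,US=1,PS=0
  ✓ 0x58050  — 4 lookups

TLB: [["0xB02C2E18", "0x4E"], ["0x985C1412", "0x36"], ["0x202C04", "0x58"]]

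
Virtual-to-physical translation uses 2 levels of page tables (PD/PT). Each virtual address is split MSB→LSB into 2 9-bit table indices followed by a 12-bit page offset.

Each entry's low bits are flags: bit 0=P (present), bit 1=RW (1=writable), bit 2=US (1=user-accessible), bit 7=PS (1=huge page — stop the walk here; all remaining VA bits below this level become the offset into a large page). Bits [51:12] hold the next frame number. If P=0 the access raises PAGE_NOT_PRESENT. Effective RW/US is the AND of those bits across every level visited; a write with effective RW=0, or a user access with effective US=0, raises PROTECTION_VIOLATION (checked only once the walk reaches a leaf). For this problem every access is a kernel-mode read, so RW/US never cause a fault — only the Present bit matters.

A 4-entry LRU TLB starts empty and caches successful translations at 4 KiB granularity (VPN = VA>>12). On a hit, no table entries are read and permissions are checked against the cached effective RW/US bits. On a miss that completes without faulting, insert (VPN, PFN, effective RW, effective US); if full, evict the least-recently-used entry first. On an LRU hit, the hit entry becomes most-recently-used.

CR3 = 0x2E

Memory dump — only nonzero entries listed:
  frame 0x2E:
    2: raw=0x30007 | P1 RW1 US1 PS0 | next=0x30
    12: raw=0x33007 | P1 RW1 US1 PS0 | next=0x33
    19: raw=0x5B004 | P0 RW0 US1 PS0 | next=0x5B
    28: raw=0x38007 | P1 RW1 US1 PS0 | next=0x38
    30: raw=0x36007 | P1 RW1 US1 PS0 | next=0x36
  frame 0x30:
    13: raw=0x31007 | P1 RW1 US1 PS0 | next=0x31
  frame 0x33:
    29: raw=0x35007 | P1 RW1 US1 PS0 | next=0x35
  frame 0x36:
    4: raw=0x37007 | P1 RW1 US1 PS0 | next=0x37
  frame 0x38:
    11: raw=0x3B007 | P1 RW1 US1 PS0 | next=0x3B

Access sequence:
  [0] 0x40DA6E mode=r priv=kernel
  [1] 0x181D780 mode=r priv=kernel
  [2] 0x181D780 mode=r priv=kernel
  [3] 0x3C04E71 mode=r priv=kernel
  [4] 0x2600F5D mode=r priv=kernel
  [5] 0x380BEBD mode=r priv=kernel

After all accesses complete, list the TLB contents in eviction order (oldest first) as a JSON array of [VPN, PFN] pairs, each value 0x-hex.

Per-access translation:
#0 VA=0x40DA6E (r,kernel):
  L0 @0x2E[2] → 0x30007  P=1,RW=1,US=1,PS=0
  L1 @0x30[13] → 0x31007  P=1,RW=1,US=1,PS=0
  → PA=0x31A6E  (2 entries read)
#1 VA=0x181D780 (r,kernel):
  L0 @0x2E[12] → 0x33007  P=1,RW=1,US=1,PS=0
  L1 @0x33[29] → 0x35007  P=1,RW=1,US=1,PS=0
  → PA=0x35780  (2 entries read)
#2 VA=0x181D780 (r,kernel):
  TLB hit vpn=0x181D → PA=0x35780
#3 VA=0x3C04E71 (r,kernel):
  L0 @0x2E[30] → 0x36007  P=1,RW=1,US=1,PS=0
  L1 @0x36[4] → 0x37007  P=1,RW=1,US=1,PS=0
  → PA=0x37E71  (2 entries read)
#4 VA=0x2600F5D (r,kernel):
  L0 @0x2E[19] → 0x5B004  P=0,RW=0,US=1,PS=0
  ✗ PAGE_NOT_PRESENT  [1 reads]
#5 VA=0x380BEBD (r,kernel):
  L0 @0x2E[28] → 0x38007  P=1,RW=1,US=1,PS=0
  L1 @0x38[11] → 0x3B007  P=1,RW=1,US=1,PS=0
  → PA=0x3BEBD  (2 entries read)

TLB: [["0x40D", "0x31"], ["0x181D", "0x35"], ["0x3C04", "0x37"], ["0x380B", "0x3B"]]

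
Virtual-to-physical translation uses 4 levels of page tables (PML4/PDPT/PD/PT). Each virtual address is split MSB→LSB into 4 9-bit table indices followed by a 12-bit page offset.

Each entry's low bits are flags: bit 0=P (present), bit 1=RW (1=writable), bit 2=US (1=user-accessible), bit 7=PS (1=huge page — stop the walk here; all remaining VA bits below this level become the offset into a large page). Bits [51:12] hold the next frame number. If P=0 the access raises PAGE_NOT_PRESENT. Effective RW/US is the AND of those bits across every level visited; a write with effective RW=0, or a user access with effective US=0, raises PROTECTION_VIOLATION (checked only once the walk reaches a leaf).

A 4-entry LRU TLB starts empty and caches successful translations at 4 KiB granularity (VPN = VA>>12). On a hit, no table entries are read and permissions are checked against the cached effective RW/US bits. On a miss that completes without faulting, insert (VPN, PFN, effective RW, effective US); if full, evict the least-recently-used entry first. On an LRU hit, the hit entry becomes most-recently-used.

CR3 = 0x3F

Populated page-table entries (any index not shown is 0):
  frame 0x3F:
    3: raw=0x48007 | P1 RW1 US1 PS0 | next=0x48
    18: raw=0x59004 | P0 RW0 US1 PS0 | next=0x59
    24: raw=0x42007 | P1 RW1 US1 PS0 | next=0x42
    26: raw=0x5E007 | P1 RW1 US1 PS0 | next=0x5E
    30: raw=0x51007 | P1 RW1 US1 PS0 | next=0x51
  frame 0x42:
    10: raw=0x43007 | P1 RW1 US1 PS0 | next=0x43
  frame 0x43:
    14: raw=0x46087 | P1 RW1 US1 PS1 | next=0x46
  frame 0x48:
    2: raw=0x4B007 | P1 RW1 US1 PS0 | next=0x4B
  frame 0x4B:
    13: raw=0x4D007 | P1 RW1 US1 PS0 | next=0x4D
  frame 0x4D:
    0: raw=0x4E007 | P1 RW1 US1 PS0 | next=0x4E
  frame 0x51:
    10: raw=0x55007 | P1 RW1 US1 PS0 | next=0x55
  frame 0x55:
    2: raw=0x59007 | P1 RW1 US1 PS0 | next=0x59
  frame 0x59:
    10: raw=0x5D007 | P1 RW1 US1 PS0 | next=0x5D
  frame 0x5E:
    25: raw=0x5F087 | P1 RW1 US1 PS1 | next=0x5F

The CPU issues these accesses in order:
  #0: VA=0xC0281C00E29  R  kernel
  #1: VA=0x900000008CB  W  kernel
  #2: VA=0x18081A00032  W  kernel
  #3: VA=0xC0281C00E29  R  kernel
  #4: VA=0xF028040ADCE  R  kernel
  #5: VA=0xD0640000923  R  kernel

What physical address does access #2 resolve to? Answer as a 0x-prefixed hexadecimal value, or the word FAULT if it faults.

Per-access translation:
#0 VA=0xC0281C00E29 (r,kernel):
  L0 @0x3F[24] → 0x42007  P=1,RW=1,US=1,PS=0
  L1 @0x42[10] → 0x43007  P=1,RW=1,US=1,PS=0
  L2 @0x43[14] → 0x46087  P=1,RW=1,US=1,PS=1
  → PA=0x46E29 (huge @L2)  (3 entries read)
#1 VA=0x900000008CB (w,kernel):
  L0 @0x3F[18] → 0x59004  P=0,RW=0,US=1,PS=0
  ⇒ fault: PAGE_NOT_PRESENT  — 1 lookups
#2 VA=0x18081A00032 (w,kernel):
  L0 @0x3F[3] → 0x48007  P=1,RW=1,US=1,PS=0
  L1 @0x48[2] → 0x4B007  P=1,RW=1,US=1,PS=0
  L2 @0x4B[13] → 0x4D007  P=1,RW=1,US=1,PS=0
  L3 @0x4D[0] → 0x4E007  P=1,RW=1,US=1,PS=0
  → PA=0x4E032  (4 entries read)
#3 VA=0xC0281C00E29 (r,kernel):
  TLB hit vpn=0xC0281C00 → PA=0x46E29
#4 VA=0xF028040ADCE (r,kernel):
  L0 @0x3F[30] → 0x51007  P=1,RW=1,US=1,PS=0
  L1 @0x51[10] → 0x55007  P=1,RW=1,US=1,PS=0
  L2 @0x55[2] → 0x59007  P=1,RW=1,US=1,PS=0
  L3 @0x59[10] → 0x5D007  P=1,RW=1,US=1,PS=0
  → PA=0x5DDCE  (4 entries read)
#5 VA=0xD0640000923 (r,kernel):
  L0 @0x3F[26] → 0x5E007  P=1,RW=1,US=1,PS=0
  L1 @0x5E[25] → 0x5F087  P=1,RW=1,US=1,PS=1
  → PA=0x5F923 (huge @L1)  (2 entries read)

Access #2 PA: 0x4E032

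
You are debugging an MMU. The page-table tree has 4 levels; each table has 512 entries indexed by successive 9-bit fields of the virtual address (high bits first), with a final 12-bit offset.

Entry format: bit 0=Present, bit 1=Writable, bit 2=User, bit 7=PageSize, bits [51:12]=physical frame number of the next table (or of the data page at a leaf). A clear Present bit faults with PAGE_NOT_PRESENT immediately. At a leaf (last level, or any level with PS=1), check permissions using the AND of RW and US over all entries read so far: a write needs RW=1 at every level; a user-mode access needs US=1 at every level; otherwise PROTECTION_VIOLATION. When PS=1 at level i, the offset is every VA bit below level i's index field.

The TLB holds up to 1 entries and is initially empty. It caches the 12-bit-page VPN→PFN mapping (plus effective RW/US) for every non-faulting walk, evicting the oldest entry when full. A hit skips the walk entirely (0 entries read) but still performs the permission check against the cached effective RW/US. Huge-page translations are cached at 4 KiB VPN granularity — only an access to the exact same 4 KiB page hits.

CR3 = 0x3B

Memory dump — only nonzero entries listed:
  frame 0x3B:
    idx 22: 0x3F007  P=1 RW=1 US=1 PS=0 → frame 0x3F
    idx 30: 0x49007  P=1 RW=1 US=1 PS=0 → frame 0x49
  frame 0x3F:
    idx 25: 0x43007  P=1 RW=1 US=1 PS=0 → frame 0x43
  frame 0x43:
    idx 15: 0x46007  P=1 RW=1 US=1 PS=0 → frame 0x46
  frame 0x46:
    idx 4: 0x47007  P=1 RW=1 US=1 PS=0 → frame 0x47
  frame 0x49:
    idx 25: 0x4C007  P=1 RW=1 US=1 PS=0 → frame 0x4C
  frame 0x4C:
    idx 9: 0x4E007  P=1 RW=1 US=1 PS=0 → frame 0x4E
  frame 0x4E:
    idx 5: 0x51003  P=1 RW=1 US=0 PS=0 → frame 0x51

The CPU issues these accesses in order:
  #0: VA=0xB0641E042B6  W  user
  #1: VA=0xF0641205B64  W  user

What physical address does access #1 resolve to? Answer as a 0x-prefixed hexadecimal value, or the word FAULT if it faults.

Trace:
#0 VA=0xB0641E042B6 (w,user):
  lvl0: tbl 0x3B, slot 22 ⇒ 0x3F007 (P1/RW1/US1/PS0)
  lvl1: tbl 0x3F, slot 25 ⇒ 0x43007 (P1/RW1/US1/PS0)
  lvl2: tbl 0x43, slot 15 ⇒ 0x46007 (P1/RW1/US1/PS0)
  lvl3: tbl 0x46, slot 4 ⇒ 0x47007 (P1/RW1/US1/PS0)
  → PA=0x472B6  (4 entries read)
#1 VA=0xF0641205B64 (w,user):
  lvl0: tbl 0x3B, slot 30 ⇒ 0x49007 (P1/RW1/US1/PS0)
  lvl1: tbl 0x49, slot 25 ⇒ 0x4C007 (P1/RW1/US1/PS0)
  lvl2: tbl 0x4C, slot 9 ⇒ 0x4E007 (P1/RW1/US1/PS0)
  lvl3: tbl 0x4E, slot 5 ⇒ 0x51003 (P1/RW1/US0/PS0)
  ✗ PROTECTION_VIOLATION  [4 reads]

Access #1 PA: FAULT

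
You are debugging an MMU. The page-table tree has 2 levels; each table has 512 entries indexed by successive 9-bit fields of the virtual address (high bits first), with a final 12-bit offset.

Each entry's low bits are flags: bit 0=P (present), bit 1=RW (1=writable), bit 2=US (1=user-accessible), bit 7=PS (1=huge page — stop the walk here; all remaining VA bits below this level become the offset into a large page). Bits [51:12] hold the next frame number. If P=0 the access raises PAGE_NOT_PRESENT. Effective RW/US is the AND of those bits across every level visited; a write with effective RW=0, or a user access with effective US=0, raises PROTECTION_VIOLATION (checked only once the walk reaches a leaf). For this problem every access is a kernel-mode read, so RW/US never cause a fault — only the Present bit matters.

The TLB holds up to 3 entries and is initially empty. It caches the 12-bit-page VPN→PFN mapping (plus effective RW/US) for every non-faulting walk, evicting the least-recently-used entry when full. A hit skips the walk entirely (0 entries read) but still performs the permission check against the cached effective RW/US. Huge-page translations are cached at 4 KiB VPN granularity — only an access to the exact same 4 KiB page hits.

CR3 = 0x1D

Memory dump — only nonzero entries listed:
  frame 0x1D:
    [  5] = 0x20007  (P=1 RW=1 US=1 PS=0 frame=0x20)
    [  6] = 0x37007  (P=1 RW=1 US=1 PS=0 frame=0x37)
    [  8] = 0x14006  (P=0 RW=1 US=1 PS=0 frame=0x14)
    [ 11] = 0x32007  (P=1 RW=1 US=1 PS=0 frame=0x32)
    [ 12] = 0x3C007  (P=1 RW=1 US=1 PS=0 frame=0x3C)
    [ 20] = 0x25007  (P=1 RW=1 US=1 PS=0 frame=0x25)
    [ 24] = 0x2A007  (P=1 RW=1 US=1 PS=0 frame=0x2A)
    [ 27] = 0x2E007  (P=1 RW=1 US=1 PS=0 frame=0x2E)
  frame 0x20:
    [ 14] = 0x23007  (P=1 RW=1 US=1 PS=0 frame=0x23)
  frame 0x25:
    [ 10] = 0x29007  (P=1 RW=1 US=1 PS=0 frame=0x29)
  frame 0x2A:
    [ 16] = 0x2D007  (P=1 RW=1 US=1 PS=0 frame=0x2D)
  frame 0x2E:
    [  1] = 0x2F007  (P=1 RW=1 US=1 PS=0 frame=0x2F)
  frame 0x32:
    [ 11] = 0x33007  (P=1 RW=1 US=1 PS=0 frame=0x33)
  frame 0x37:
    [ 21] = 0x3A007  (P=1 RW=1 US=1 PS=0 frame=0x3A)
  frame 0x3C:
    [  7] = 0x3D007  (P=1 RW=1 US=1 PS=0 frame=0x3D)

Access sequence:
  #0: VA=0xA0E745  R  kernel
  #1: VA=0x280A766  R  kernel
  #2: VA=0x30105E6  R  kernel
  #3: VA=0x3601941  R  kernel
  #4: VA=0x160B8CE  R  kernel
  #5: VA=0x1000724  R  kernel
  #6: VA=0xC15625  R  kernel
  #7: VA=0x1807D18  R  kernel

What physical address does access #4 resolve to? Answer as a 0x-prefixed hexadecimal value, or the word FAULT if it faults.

Walk each access:
#0 VA=0xA0E745 (r,kernel):
  L0 @0x1D[5] → 0x20007  P=1,RW=1,US=1,PS=0
  L1 @0x20[14] → 0x23007  P=1,RW=1,US=1,PS=0
  → PA=0x23745  (2 entries read)
#1 VA=0x280A766 (r,kernel):
  L0 @0x1D[20] → 0x25007  P=1,RW=1,US=1,PS=0
  L1 @0x25[10] → 0x29007  P=1,RW=1,US=1,PS=0
  → PA=0x29766  (2 entries read)
#2 VA=0x30105E6 (r,kernel):
  L0 @0x1D[24] → 0x2A007  P=1,RW=1,US=1,PS=0
  L1 @0x2A[16] → 0x2D007  P=1,RW=1,US=1,PS=0
  → PA=0x2D5E6  (2 entries read)
#3 VA=0x3601941 (r,kernel):
  L0 @0x1D[27] → 0x2E007  P=1,RW=1,US=1,PS=0
  L1 @0x2E[1] → 0x2F007  P=1,RW=1,US=1,PS=0
  → PA=0x2F941  (2 entries read)
#4 VA=0x160B8CE (r,kernel):
  L0 @0x1D[11] → 0x32007  P=1,RW=1,US=1,PS=0
  L1 @0x32[11] → 0x33007  P=1,RW=1,US=1,PS=0
  → PA=0x338CE  (2 entries read)
#5 VA=0x1000724 (r,kernel):
  L0 @0x1D[8] → 0x14006  P=0,RW=1,US=1,PS=0
  ⇒ fault: PAGE_NOT_PRESENT  — 1 lookups
#6 VA=0xC15625 (r,kernel):
  L0 @0x1D[6] → 0x37007  P=1,RW=1,US=1,PS=0
  L1 @0x37[21] → 0x3A007  P=1,RW=1,US=1,PS=0
  → PA=0x3A625  (2 entries read)
#7 VA=0x1807D18 (r,kernel):
  L0 @0x1D[12] → 0x3C007  P=1,RW=1,US=1,PS=0
  L1 @0x3C[7] → 0x3D007  P=1,RW=1,US=1,PS=0
  → PA=0x3DD18  (2 entries read)

Access #4 PA: 0x338CE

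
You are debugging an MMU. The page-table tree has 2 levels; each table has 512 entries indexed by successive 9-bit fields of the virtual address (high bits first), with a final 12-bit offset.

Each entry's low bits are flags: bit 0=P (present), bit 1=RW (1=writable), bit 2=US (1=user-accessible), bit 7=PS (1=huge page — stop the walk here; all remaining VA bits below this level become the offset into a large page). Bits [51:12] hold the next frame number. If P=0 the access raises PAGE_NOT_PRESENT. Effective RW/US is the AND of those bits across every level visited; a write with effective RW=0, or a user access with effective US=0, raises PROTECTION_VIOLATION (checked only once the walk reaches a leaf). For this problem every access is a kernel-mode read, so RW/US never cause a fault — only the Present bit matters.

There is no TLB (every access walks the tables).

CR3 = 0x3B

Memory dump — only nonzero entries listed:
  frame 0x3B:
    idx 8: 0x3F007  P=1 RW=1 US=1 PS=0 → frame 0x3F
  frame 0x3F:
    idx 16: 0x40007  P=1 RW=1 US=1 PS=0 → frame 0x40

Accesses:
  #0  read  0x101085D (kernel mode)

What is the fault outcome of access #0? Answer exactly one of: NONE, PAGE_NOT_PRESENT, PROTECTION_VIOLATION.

Trace:
#0 VA=0x101085D (r,kernel):
  L0 @0x3B[8] → 0x3F007  P=1,RW=1,US=1,PS=0
  L1 @0x3F[16] → 0x40007  P=1,RW=1,US=1,PS=0
  ✓ 0x4085D  — 2 lookups

Access #0 fault: NONE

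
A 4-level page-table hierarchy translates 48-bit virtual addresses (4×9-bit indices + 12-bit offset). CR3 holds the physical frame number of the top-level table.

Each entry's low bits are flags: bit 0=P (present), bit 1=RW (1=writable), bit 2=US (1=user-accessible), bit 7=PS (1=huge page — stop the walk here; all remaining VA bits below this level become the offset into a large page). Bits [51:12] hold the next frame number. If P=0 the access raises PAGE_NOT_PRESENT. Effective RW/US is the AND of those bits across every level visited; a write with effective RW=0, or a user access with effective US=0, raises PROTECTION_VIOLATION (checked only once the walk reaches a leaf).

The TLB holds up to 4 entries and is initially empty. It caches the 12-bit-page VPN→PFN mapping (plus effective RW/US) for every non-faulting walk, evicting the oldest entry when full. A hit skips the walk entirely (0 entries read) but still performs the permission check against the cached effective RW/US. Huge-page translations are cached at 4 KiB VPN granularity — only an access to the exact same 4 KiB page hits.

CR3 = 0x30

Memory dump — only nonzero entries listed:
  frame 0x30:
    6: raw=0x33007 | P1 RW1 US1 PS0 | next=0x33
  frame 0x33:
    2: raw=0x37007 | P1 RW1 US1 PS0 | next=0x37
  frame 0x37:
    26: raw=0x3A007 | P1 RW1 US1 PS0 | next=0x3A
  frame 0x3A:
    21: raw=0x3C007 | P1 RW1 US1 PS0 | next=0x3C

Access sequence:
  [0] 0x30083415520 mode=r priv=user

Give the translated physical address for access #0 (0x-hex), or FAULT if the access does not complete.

Trace:
#0 VA=0x30083415520 (r,user):
  [0] read 0x30 idx=6: raw=0x33007 flags P=1 W=1 U=1 S=0
  [1] read 0x33 idx=2: raw=0x37007 flags P=1 W=1 U=1 S=0
  [2] read 0x37 idx=26: raw=0x3A007 flags P=1 W=1 U=1 S=0
  [3] read 0x3A idx=21: raw=0x3C007 flags P=1 W=1 U=1 S=0
  ✓ 0x3C520  — 4 lookups

Access #0 PA: 0x3C520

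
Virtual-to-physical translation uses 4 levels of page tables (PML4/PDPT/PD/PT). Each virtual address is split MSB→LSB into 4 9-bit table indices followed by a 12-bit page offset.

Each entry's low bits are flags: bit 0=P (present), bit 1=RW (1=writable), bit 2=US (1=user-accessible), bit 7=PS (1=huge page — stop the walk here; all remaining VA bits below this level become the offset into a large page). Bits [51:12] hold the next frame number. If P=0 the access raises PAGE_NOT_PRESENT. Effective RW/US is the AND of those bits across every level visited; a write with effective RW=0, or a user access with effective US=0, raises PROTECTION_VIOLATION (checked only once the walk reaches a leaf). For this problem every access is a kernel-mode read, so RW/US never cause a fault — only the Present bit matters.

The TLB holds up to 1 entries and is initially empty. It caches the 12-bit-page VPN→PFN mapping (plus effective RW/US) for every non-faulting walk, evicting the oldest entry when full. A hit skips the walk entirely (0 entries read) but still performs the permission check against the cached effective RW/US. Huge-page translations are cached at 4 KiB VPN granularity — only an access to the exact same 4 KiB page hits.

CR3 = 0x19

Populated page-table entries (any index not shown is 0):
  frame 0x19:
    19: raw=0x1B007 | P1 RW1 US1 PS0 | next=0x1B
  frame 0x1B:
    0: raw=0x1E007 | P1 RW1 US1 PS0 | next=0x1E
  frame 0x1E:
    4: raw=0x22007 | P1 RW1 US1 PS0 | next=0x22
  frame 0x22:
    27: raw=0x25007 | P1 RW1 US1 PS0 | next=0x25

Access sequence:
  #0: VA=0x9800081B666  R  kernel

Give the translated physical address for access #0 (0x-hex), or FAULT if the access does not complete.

Per-access translation:
#0 VA=0x9800081B666 (r,kernel):
  [0] read 0x19 idx=19: raw=0x1B007 flags P=1 W=1 U=1 S=0
  [1] read 0x1B idx=0: raw=0x1E007 flags P=1 W=1 U=1 S=0
  [2] read 0x1E idx=4: raw=0x22007 flags P=1 W=1 U=1 S=0
  [3] read 0x22 idx=27: raw=0x25007 flags P=1 W=1 U=1 S=0
  ⇒ phys 0x25666  [4 reads]

Access #0 PA: 0x25666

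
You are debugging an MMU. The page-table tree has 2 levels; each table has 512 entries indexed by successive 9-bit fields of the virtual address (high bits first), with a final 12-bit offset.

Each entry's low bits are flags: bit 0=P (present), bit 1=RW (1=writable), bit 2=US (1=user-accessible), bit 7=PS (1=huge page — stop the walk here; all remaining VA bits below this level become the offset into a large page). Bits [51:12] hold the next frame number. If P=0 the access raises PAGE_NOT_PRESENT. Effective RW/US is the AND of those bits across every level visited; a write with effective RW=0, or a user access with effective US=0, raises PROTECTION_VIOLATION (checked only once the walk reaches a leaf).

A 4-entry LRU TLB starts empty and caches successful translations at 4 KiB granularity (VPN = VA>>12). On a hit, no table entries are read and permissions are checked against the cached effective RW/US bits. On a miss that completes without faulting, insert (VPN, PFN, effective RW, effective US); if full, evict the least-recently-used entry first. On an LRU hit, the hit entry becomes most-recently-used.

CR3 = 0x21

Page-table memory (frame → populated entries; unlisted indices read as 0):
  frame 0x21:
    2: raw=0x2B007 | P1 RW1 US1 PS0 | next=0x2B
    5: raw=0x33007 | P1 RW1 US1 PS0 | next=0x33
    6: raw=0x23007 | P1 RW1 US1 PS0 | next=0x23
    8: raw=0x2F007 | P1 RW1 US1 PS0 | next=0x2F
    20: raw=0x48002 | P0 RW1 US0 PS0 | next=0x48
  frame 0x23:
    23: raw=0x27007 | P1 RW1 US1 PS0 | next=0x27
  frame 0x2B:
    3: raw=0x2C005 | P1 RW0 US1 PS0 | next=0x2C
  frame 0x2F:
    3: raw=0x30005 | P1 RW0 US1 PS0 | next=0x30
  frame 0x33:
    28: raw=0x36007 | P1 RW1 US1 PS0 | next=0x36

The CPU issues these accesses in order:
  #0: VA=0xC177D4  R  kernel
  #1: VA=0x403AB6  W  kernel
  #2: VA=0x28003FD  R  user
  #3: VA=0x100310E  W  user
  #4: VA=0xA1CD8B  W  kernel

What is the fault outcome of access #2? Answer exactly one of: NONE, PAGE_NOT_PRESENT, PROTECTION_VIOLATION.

Trace:
#0 VA=0xC177D4 (r,kernel):
  L0 @0x21[6] → 0x23007  P=1,RW=1,US=1,PS=0
  L1 @0x23[23] → 0x27007  P=1,RW=1,US=1,PS=0
  ✓ 0x277D4  — 2 lookups
#1 VA=0x403AB6 (w,kernel):
  L0 @0x21[2] → 0x2B007  P=1,RW=1,US=1,PS=0
  L1 @0x2B[3] → 0x2C005  P=1,RW=0,US=1,PS=0
  ✗ PROTECTION_VIOLATION  [2 reads]
#2 VA=0x28003FD (r,user):
  L0 @0x21[20] → 0x48002  P=0,RW=1,US=0,PS=0
  ✗ PAGE_NOT_PRESENT  [1 reads]
#3 VA=0x100310E (w,user):
  L0 @0x21[8] → 0x2F007  P=1,RW=1,US=1,PS=0
  L1 @0x2F[3] → 0x30005  P=1,RW=0,US=1,PS=0
  ✗ PROTECTION_VIOLATION  [2 reads]
#4 VA=0xA1CD8B (w,kernel):
  L0 @0x21[5] → 0x33007  P=1,RW=1,US=1,PS=0
  L1 @0x33[28] → 0x36007  P=1,RW=1,US=1,PS=0
  ✓ 0x36D8B  — 2 lookups

Access #2 fault: PAGE_NOT_PRESENT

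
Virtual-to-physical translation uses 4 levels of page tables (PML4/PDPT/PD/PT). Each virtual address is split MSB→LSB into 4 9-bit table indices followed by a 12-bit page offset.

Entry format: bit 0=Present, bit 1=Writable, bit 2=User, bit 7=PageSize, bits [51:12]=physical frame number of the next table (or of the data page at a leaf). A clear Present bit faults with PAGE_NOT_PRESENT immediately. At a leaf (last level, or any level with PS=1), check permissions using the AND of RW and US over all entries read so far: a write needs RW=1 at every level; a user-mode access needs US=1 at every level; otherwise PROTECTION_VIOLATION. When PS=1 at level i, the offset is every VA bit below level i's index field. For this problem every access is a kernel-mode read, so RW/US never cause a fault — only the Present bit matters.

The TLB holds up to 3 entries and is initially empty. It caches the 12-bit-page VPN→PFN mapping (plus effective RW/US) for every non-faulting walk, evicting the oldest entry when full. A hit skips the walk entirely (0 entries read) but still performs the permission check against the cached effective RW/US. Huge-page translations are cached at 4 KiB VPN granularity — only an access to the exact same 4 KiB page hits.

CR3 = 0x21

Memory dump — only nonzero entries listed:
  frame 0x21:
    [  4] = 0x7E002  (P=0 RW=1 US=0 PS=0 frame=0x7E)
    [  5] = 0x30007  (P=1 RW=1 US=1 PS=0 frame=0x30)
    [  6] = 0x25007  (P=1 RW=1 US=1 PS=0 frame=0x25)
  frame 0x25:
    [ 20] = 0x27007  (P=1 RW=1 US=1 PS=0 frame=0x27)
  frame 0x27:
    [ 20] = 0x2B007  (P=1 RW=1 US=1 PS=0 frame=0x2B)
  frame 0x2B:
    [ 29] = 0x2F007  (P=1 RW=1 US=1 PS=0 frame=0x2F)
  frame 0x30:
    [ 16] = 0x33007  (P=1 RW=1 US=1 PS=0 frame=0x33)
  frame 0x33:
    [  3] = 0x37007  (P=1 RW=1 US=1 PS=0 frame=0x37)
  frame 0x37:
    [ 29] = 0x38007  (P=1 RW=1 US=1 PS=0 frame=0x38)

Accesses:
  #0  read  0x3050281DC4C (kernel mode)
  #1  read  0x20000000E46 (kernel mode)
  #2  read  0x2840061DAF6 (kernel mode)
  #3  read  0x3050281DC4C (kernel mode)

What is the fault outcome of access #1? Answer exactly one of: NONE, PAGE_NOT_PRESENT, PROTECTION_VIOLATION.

Per-access translation:
#0 VA=0x3050281DC4C (r,kernel):
  L0 @0x21[6] → 0x25007  P=1,RW=1,US=1,PS=0
  L1 @0x25[20] → 0x27007  P=1,RW=1,US=1,PS=0
  L2 @0x27[20] → 0x2B007  P=1,RW=1,US=1,PS=0
  L3 @0x2B[29] → 0x2F007  P=1,RW=1,US=1,PS=0
  ✓ 0x2FC4C  — 4 lookups
#1 VA=0x20000000E46 (r,kernel):
  L0 @0x21[4] → 0x7E002  P=0,RW=1,US=0,PS=0
  ✗ PAGE_NOT_PRESENT  [1 reads]
#2 VA=0x2840061DAF6 (r,kernel):
  L0 @0x21[5] → 0x30007  P=1,RW=1,US=1,PS=0
  L1 @0x30[16] → 0x33007  P=1,RW=1,US=1,PS=0
  L2 @0x33[3] → 0x37007  P=1,RW=1,US=1,PS=0
  L3 @0x37[29] → 0x38007  P=1,RW=1,US=1,PS=0
  ✓ 0x38AF6  — 4 lookups
#3 VA=0x3050281DC4C (r,kernel):
  TLB hit vpn=0x3050281D → PA=0x2FC4C

Access #1 fault: PAGE_NOT_PRESENT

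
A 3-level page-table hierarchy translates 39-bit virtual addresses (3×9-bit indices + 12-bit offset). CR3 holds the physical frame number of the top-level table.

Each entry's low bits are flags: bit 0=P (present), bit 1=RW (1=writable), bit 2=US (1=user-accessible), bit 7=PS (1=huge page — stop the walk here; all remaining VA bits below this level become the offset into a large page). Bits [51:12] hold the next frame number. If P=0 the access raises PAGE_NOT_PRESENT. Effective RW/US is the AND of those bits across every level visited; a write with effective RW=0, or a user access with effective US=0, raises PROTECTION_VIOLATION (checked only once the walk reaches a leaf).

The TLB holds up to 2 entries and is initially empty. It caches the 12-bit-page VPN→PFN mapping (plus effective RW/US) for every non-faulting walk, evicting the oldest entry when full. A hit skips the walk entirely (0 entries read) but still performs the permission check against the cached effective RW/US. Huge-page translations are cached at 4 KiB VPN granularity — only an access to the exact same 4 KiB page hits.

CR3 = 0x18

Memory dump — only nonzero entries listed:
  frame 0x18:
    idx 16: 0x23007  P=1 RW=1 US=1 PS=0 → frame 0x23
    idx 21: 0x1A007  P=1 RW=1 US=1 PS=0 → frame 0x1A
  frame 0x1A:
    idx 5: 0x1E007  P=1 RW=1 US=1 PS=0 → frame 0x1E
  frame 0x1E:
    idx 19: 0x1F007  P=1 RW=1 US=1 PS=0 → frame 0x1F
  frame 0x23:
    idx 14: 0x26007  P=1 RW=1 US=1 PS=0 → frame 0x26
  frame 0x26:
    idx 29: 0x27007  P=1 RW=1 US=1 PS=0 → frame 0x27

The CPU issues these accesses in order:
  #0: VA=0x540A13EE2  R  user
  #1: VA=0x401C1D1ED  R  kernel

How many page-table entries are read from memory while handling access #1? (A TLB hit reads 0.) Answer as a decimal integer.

Trace:
#0 VA=0x540A13EE2 (r,user):
  [0] read 0x18 idx=21: raw=0x1A007 flags P=1 W=1 U=1 S=0
  [1] read 0x1A idx=5: raw=0x1E007 flags P=1 W=1 U=1 S=0
  [2] read 0x1E idx=19: raw=0x1F007 flags P=1 W=1 U=1 S=0
  ⇒ phys 0x1FEE2  [3 reads]
#1 VA=0x401C1D1ED (r,kernel):
  [0] read 0x18 idx=16: raw=0x23007 flags P=1 W=1 U=1 S=0
  [1] read 0x23 idx=14: raw=0x26007 flags P=1 W=1 U=1 S=0
  [2] read 0x26 idx=29: raw=0x27007 flags P=1 W=1 U=1 S=0
  ⇒ phys 0x271ED  [3 reads]

Entries read for #1: 3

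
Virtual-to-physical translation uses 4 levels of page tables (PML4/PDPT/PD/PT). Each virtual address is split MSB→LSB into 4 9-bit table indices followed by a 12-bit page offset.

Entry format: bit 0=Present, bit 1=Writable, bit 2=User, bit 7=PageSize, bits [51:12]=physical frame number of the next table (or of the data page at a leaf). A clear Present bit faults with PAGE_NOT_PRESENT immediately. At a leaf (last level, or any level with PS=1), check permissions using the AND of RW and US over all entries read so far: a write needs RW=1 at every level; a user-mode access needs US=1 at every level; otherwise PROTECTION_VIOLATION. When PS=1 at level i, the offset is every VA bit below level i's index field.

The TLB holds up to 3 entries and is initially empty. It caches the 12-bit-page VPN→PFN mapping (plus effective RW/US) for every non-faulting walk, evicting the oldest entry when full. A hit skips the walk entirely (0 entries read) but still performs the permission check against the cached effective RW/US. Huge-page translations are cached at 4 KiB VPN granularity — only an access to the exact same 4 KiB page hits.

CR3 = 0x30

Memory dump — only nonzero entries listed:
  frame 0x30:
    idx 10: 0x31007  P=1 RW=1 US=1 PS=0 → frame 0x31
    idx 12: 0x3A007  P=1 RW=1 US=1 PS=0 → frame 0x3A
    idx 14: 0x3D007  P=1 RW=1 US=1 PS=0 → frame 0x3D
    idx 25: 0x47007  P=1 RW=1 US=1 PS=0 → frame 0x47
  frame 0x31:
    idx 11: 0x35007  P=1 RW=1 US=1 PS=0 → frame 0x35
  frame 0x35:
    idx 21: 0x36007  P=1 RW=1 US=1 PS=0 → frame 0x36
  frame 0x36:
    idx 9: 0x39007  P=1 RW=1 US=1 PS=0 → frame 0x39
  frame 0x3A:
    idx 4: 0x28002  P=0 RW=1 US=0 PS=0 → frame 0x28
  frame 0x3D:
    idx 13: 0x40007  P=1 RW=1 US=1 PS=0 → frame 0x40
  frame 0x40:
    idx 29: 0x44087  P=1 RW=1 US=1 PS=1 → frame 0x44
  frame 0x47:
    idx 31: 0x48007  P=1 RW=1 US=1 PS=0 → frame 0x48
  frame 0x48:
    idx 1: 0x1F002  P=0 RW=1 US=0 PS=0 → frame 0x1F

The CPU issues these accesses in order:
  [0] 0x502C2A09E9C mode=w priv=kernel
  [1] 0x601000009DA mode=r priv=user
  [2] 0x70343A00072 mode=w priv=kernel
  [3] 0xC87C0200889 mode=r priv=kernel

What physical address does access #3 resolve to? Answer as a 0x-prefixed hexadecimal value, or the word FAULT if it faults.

Trace:
#0 VA=0x502C2A09E9C (w,kernel):
  lvl0: tbl 0x30, slot 10 ⇒ 0x31007 (P1/RW1/US1/PS0)
  lvl1: tbl 0x31, slot 11 ⇒ 0x35007 (P1/RW1/US1/PS0)
  lvl2: tbl 0x35, slot 21 ⇒ 0x36007 (P1/RW1/US1/PS0)
  lvl3: tbl 0x36, slot 9 ⇒ 0x39007 (P1/RW1/US1/PS0)
  ⇒ phys 0x39E9C  [4 reads]
#1 VA=0x601000009DA (r,user):
  lvl0: tbl 0x30, slot 12 ⇒ 0x3A007 (P1/RW1/US1/PS0)
  lvl1: tbl 0x3A, slot 4 ⇒ 0x28002 (P0/RW1/US0/PS0)
  ✗ PAGE_NOT_PRESENT  [2 reads]
#2 VA=0x70343A00072 (w,kernel):
  lvl0: tbl 0x30, slot 14 ⇒ 0x3D007 (P1/RW1/US1/PS0)
  lvl1: tbl 0x3D, slot 13 ⇒ 0x40007 (P1/RW1/US1/PS0)
  lvl2: tbl 0x40, slot 29 ⇒ 0x44087 (P1/RW1/US1/PS1)
  ⇒ phys 0x44072 (huge @L2)  [3 reads]
#3 VA=0xC87C0200889 (r,kernel):
  lvl0: tbl 0x30, slot 25 ⇒ 0x47007 (P1/RW1/US1/PS0)
  lvl1: tbl 0x47, slot 31 ⇒ 0x48007 (P1/RW1/US1/PS0)
  lvl2: tbl 0x48, slot 1 ⇒ 0x1F002 (P0/RW1/US0/PS0)
  ✗ PAGE_NOT_PRESENT  [3 reads]

Access #3 PA: FAULT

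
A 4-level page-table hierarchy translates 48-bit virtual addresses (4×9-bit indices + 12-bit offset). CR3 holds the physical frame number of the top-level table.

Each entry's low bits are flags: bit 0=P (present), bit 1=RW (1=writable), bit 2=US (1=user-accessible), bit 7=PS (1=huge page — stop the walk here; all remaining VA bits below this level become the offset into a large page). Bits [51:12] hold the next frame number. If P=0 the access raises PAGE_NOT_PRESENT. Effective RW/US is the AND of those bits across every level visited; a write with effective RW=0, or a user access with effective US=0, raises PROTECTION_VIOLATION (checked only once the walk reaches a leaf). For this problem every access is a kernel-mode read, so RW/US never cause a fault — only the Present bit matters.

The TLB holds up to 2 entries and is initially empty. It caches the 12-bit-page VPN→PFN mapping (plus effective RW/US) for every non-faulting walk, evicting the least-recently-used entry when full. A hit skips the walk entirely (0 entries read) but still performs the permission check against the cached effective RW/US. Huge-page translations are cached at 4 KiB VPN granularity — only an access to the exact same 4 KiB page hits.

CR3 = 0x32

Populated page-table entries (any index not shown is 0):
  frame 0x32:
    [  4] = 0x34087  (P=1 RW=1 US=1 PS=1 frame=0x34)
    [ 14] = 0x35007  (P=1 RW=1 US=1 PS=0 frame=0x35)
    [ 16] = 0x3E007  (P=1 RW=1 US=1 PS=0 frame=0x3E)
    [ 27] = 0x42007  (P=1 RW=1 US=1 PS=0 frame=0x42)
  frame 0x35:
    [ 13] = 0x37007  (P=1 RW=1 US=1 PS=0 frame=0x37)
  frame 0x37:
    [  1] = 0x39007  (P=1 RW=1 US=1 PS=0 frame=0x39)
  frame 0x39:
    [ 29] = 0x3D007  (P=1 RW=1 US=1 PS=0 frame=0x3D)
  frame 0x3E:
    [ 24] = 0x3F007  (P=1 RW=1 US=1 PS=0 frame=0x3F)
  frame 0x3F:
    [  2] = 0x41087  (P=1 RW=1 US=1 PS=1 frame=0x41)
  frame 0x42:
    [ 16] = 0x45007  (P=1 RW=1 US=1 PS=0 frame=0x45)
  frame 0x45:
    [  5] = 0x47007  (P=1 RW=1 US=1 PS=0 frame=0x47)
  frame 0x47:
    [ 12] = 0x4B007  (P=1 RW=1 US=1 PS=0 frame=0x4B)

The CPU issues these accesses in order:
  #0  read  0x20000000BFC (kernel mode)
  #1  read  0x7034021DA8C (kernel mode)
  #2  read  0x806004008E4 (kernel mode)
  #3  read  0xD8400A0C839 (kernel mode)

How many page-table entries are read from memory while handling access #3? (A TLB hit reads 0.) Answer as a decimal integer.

Per-access translation:
#0 VA=0x20000000BFC (r,kernel):
  lvl0: tbl 0x32, slot 4 ⇒ 0x34087 (P1/RW1/US1/PS1)
  ⇒ phys 0x34BFC (huge @L0)  [1 reads]
#1 VA=0x7034021DA8C (r,kernel):
  lvl0: tbl 0x32, slot 14 ⇒ 0x35007 (P1/RW1/US1/PS0)
  lvl1: tbl 0x35, slot 13 ⇒ 0x37007 (P1/RW1/US1/PS0)
  lvl2: tbl 0x37, slot 1 ⇒ 0x39007 (P1/RW1/US1/PS0)
  lvl3: tbl 0x39, slot 29 ⇒ 0x3D007 (P1/RW1/US1/PS0)
  ⇒ phys 0x3DA8C  [4 reads]
#2 VA=0x806004008E4 (r,kernel):
  lvl0: tbl 0x32, slot 16 ⇒ 0x3E007 (P1/RW1/US1/PS0)
  lvl1: tbl 0x3E, slot 24 ⇒ 0x3F007 (P1/RW1/US1/PS0)
  lvl2: tbl 0x3F, slot 2 ⇒ 0x41087 (P1/RW1/US1/PS1)
  ⇒ phys 0x418E4 (huge @L2)  [3 reads]
#3 VA=0xD8400A0C839 (r,kernel):
  lvl0: tbl 0x32, slot 27 ⇒ 0x42007 (P1/RW1/US1/PS0)
  lvl1: tbl 0x42, slot 16 ⇒ 0x45007 (P1/RW1/US1/PS0)
  lvl2: tbl 0x45, slot 5 ⇒ 0x47007 (P1/RW1/US1/PS0)
  lvl3: tbl 0x47, slot 12 ⇒ 0x4B007 (P1/RW1/US1/PS0)
  ⇒ phys 0x4B839  [4 reads]

Entries read for #3: 4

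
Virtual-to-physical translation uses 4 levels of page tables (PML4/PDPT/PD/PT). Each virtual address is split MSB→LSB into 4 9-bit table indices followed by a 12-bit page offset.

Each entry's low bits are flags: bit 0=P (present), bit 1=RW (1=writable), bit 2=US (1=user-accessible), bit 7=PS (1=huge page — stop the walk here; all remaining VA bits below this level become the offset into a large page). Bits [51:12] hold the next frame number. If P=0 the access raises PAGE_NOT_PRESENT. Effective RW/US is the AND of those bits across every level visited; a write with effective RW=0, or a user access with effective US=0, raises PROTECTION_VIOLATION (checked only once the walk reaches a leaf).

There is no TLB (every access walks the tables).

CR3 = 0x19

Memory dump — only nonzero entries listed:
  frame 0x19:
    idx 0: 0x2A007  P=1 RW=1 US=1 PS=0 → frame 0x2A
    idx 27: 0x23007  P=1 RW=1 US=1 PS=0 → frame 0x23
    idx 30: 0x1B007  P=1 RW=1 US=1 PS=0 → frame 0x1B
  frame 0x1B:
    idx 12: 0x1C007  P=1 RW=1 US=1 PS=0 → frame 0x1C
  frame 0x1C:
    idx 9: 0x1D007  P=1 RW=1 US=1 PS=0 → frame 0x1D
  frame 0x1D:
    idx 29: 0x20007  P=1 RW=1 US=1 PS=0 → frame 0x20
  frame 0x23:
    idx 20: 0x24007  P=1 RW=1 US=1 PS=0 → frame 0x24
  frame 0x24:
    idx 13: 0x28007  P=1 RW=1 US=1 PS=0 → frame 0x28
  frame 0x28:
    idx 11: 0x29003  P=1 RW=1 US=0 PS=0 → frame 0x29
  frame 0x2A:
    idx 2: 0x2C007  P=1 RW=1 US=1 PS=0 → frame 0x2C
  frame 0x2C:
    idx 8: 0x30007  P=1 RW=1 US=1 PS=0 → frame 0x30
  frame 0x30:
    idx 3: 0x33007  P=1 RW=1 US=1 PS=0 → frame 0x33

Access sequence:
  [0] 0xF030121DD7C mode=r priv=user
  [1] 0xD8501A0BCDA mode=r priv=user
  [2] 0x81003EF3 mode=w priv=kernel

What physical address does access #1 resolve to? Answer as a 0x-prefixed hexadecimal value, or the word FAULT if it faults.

Trace:
#0 VA=0xF030121DD7C (r,user):
  L0 @0x19[30] → 0x1B007  P=1,RW=1,US=1,PS=0
  L1 @0x1B[12] → 0x1C007  P=1,RW=1,US=1,PS=0
  L2 @0x1C[9] → 0x1D007  P=1,RW=1,US=1,PS=0
  L3 @0x1D[29] → 0x20007  P=1,RW=1,US=1,PS=0
  ✓ 0x20D7C  — 4 lookups
#1 VA=0xD8501A0BCDA (r,user):
  L0 @0x19[27] → 0x23007  P=1,RW=1,US=1,PS=0
  L1 @0x23[20] → 0x24007  P=1,RW=1,US=1,PS=0
  L2 @0x24[13] → 0x28007  P=1,RW=1,US=1,PS=0
  L3 @0x28[11] → 0x29003  P=1,RW=1,US=0,PS=0
  ⇒ fault: PROTECTION_VIOLATION  — 4 lookups
#2 VA=0x81003EF3 (w,kernel):
  L0 @0x19[0] → 0x2A007  P=1,RW=1,US=1,PS=0
  L1 @0x2A[2] → 0x2C007  P=1,RW=1,US=1,PS=0
  L2 @0x2C[8] → 0x30007  P=1,RW=1,US=1,PS=0
  L3 @0x30[3] → 0x33007  P=1,RW=1,US=1,PS=0
  ✓ 0x33EF3  — 4 lookups

Access #1 PA: FAULT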